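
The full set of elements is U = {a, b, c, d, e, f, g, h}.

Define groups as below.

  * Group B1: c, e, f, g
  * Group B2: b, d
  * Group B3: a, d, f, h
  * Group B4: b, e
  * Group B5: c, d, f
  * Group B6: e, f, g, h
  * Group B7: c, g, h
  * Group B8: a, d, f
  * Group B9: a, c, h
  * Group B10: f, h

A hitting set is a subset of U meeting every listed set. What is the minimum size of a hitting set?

T = {d, e, h} meets every group (each contains at least one member of T), and |T| = 3.
The groups B4, B7, B8 are pairwise disjoint, so any hitting set needs a separate element for each — at least 3. Hence 3 is optimal.

3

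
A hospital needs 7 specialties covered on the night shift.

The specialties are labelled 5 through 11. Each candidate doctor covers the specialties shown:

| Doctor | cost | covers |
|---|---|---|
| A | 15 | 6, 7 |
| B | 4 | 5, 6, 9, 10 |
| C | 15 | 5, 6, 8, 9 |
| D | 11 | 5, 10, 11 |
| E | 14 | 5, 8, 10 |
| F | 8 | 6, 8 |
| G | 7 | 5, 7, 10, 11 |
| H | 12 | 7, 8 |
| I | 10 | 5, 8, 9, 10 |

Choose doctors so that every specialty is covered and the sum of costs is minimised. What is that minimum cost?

B, F, G together cover every specialty (B ∪ F ∪ G = {5, 6, 7, 8, 9, 10, 11}); total cost 4 + 8 + 7 = 19.
No covering selection has total cost below 19.

19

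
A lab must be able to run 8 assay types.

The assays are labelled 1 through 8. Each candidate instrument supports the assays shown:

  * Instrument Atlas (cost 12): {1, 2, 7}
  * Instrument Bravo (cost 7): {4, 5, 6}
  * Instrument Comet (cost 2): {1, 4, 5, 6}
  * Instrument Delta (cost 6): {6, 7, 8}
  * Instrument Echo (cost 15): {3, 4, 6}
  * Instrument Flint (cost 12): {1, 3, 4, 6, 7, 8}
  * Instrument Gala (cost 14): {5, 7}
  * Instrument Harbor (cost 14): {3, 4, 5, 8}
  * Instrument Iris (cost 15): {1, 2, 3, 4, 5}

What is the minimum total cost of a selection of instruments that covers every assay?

Delta, Iris together cover every assay (Delta ∪ Iris = {1, 2, 3, 4, 5, 6, 7, 8}); total cost 6 + 15 = 21.
The greedy pick Comet, Delta, Iris costs 23; no covering selection beats 21.

21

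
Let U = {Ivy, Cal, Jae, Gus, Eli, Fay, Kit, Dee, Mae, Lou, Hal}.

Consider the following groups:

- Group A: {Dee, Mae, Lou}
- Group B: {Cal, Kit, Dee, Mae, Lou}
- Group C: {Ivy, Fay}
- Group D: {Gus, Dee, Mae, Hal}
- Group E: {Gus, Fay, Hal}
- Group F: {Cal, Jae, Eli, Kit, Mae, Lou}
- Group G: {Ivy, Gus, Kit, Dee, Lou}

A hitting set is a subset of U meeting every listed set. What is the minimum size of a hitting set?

3

The 3 elements {Fay, Kit, Mae} hit every group.
No choice of 2 elements meets every group, so 3 is the minimum.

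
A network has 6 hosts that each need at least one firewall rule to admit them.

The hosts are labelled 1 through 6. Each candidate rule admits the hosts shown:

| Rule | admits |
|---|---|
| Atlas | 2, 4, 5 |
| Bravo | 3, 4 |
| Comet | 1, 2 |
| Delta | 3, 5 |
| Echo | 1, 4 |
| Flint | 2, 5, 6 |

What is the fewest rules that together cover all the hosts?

Take {Bravo, Comet, Flint}. Their union is {1, 2, 3, 4, 5, 6}, which is all 6 hosts.
Only Flint contains 6, so Flint is forced; the remaining 3 hosts need at least 2 more rules (each remaining rule adds at most 2) — so at least 3 rules are needed, and 3 is optimal.

3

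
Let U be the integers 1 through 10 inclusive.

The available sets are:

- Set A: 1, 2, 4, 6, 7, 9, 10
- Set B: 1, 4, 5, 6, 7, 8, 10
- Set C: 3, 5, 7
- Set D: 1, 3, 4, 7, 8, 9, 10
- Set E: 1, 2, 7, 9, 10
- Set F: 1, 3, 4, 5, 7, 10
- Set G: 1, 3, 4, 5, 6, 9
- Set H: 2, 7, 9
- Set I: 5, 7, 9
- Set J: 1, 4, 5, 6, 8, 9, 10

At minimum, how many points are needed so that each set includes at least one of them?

T = {7, 9} meets every set (each contains at least one member of T), and |T| = 2.
No single point lies in every set, so at least 2 are needed and 2 is optimal.

2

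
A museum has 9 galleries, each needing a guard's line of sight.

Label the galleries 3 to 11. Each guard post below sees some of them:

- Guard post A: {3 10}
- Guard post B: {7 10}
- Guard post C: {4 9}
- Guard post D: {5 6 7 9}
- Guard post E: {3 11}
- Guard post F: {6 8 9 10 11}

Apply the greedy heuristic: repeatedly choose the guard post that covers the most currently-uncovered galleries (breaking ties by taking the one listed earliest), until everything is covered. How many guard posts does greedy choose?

Greedy: pick F (covers 5 new) → pick D (covers 2 new) → pick A (covers 1 new) → pick C (covers 1 new). Total picks: 4.

4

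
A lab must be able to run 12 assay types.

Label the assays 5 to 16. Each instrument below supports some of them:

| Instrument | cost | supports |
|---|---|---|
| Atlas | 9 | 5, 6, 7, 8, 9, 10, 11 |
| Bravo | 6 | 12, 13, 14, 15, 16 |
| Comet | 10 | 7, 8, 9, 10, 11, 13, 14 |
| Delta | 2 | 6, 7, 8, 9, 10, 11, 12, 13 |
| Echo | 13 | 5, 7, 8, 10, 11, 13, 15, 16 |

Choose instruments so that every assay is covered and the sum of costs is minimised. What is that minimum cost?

15

Atlas, Bravo together cover every assay (Atlas ∪ Bravo = {5, 6, 7, 8, 9, 10, 11, 12, 13, 14, 15, 16}); total cost 9 + 6 = 15.
The greedy pick Delta, Bravo, Atlas costs 17; no covering selection beats 15.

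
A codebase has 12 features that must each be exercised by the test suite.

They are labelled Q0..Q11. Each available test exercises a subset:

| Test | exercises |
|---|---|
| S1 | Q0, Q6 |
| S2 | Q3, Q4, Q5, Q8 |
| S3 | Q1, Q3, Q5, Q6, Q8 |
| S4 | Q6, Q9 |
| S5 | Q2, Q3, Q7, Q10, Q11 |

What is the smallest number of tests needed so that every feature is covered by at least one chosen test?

5

S1 and S2 and S3 and S4 and S5 together: S1 ∪ S2 ∪ S3 ∪ S4 ∪ S5 = {Q0, Q1, Q2, Q3, Q4, Q5, Q6, Q7, Q8, Q9, Q10, Q11} — every feature is covered.
No 4 of the 5 tests cover everything (all 5 combinations miss at least one feature), so 5 is optimal.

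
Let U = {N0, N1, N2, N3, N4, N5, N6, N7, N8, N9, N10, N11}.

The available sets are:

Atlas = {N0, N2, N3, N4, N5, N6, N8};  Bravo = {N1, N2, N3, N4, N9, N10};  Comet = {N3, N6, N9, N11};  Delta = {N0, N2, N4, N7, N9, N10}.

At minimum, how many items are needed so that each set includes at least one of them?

2

The 2 items {N3, N7} hit every set.
No single item lies in every set, so at least 2 are needed and 2 is optimal.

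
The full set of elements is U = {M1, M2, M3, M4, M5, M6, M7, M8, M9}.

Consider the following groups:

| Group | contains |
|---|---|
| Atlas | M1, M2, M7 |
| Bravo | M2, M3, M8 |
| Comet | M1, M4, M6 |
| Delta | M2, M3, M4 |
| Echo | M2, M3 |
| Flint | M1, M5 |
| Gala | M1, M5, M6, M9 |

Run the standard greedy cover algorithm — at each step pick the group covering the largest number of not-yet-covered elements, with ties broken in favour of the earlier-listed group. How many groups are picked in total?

Greedy: pick Gala (covers 4 new) → pick Bravo (covers 3 new) → pick Atlas (covers 1 new) → pick Comet (covers 1 new). Total picks: 4.

4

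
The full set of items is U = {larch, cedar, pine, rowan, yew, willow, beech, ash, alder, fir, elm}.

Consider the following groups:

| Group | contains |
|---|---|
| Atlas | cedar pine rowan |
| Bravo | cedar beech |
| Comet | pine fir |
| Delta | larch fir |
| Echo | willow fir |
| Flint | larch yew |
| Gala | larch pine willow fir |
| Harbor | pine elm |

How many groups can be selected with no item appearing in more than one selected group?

4

Bravo, Echo, Flint, Harbor are pairwise disjoint (Bravo={cedar,beech}; Echo={willow,fir}; Flint={larch,yew}; Harbor={pine,elm}).
Every remaining group overlaps one of these, and no 5 of the listed groups are pairwise disjoint, so 4 is the maximum.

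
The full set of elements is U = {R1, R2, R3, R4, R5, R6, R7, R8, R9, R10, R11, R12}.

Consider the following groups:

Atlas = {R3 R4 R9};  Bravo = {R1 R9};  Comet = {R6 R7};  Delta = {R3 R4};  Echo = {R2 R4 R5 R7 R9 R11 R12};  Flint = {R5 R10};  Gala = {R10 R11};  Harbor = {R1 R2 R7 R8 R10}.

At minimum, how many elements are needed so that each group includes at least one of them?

H = {R1, R4, R6, R10} meets every group (each contains at least one member of H), and |H| = 4.
The groups Bravo, Comet, Delta, Gala are pairwise disjoint, so any hitting set needs a separate element for each — at least 4. Hence 4 is optimal.

4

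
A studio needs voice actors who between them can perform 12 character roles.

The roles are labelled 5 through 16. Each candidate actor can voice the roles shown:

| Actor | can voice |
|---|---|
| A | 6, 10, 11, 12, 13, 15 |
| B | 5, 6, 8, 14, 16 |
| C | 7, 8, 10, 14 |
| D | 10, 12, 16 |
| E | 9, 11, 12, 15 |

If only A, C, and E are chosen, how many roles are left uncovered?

Union of A, C, E = {6, 7, 8, 9, 10, 11, 12, 13, 14, 15}.
Not covered: 5, 16 — 2 roles.

2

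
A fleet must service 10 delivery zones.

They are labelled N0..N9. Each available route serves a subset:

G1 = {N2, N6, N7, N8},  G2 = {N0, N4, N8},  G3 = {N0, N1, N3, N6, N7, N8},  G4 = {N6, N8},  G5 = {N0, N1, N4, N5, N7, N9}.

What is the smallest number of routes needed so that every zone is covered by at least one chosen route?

3

G1 and G3 and G5 together: G1 ∪ G3 ∪ G5 = {N0, N1, N2, N3, N4, N5, N6, N7, N8, N9} — every zone is covered.
Only G1 contains N2, so G1 is forced; the remaining 6 zones need at least 2 more routes (each remaining route adds at most 5) — so at least 3 routes are needed, and 3 is optimal.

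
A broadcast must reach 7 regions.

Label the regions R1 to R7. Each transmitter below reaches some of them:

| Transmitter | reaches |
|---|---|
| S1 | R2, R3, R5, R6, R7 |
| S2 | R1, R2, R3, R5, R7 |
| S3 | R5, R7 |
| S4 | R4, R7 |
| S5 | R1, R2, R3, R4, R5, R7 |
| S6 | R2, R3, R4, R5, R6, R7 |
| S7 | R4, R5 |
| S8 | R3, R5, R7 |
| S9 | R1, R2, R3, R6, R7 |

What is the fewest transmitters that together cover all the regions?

Take {S2, S6}. Their union is {R1, R2, R3, R4, R5, R6, R7}, which is all 7 regions.
No single transmitter has all 7 regions (the largest, S5, has 6), so 2 is optimal.

2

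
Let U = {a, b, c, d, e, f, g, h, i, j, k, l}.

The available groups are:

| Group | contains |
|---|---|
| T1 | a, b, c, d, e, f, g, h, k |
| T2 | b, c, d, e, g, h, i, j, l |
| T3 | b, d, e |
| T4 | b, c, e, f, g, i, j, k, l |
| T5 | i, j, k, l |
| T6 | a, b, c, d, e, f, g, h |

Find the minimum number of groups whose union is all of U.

T1 and T2 together: T1 ∪ T2 = {a, b, c, d, e, f, g, h, i, j, k, l} — every point is covered.
No single group has all 12 points (the largest, T1, has 9), so 2 is optimal.

2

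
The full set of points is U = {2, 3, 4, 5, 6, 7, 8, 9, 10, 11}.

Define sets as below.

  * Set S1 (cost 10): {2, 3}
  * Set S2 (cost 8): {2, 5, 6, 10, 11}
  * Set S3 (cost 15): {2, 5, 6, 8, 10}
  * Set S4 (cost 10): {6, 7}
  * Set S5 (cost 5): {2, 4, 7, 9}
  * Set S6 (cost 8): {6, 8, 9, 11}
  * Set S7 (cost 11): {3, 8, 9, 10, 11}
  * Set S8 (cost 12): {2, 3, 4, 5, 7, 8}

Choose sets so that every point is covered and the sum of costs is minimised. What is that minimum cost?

24

S2, S5, S7 together cover every point (S2 ∪ S5 ∪ S7 = {2, 3, 4, 5, 6, 7, 8, 9, 10, 11}); total cost 8 + 5 + 11 = 24.
No covering selection has total cost below 24.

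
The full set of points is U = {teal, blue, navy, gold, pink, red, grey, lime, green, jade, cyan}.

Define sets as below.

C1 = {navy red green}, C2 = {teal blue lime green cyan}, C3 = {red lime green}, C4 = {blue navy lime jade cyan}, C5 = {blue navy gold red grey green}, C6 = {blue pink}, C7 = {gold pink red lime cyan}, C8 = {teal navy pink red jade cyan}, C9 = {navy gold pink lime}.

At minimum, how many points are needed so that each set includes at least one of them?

Take H = {blue, navy, red}. Each listed set contains at least one of these, so H is a hitting set of size 3.
No choice of 2 points meets every set, so 3 is the minimum.

3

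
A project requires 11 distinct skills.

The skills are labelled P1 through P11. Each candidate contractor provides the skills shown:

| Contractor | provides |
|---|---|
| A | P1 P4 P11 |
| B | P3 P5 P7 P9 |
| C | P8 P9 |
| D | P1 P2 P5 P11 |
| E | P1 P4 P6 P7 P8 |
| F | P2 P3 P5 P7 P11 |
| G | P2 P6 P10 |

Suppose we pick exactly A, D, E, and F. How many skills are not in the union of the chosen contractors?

2

Union of A, D, E, F = {P1, P2, P3, P4, P5, P6, P7, P8, P11}.
Not covered: P9, P10 — 2 skills.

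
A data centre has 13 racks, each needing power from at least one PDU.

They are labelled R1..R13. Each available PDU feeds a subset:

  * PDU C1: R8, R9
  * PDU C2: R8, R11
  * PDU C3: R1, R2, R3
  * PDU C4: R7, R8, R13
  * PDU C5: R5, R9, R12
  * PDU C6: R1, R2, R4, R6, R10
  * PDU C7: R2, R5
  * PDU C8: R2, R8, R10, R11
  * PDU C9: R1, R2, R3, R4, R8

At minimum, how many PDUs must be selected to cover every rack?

5

Take {C2, C3, C4, C5, C6}. Their union is {R1, R2, R3, R4, R5, R6, R7, R8, R9, R10, R11, R12, R13}, which is all 13 racks.
No 4 of the 9 PDUs cover everything (all 126 combinations miss at least one rack), so 5 is optimal.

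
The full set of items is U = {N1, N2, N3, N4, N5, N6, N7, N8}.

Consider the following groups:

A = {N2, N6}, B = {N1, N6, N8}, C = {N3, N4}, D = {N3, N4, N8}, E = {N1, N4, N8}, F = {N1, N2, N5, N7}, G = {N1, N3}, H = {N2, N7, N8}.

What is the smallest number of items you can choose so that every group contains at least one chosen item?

3

T = {N1, N2, N4} meets every group (each contains at least one member of T), and |T| = 3.
No choice of 2 items meets every group, so 3 is the minimum.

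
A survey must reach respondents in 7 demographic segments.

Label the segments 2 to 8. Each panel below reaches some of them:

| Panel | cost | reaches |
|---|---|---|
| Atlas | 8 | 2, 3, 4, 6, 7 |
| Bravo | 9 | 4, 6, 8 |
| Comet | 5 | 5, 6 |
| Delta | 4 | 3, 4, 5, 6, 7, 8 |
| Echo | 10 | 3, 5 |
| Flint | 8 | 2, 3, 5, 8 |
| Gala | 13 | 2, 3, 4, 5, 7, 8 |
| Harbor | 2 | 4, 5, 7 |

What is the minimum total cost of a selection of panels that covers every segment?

Delta, Flint together cover every segment (Delta ∪ Flint = {2, 3, 4, 5, 6, 7, 8}); total cost 4 + 8 = 12.
No covering selection has total cost below 12.

12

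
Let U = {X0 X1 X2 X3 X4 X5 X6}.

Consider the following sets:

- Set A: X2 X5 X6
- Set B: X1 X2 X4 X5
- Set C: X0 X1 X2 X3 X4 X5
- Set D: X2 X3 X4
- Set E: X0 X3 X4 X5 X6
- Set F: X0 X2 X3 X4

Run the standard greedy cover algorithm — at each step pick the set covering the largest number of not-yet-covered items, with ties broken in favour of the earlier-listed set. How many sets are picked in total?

2

Greedy: pick C (covers 6 new) → pick A (covers 1 new). Total picks: 2.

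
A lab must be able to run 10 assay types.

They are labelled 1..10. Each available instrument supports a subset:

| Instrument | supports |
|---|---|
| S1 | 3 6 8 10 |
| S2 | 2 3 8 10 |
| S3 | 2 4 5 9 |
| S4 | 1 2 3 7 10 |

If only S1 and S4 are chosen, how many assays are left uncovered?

3

Union of S1, S4 = {1, 2, 3, 6, 7, 8, 10}.
Not covered: 4, 5, 9 — 3 assays.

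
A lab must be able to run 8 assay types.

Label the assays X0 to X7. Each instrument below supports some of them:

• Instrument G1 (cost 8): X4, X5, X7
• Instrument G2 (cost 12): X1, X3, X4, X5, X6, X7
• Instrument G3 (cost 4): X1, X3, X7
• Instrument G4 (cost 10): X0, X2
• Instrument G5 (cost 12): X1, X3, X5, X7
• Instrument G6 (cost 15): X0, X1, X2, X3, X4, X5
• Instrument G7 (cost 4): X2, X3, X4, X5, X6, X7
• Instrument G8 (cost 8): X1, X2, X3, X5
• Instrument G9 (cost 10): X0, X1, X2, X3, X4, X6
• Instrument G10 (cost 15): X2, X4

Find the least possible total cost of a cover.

G7, G9 together cover every assay (G7 ∪ G9 = {X0, X1, X2, X3, X4, X5, X6, X7}); total cost 4 + 10 = 14.
The greedy pick G7, G3, G4 costs 18; no covering selection beats 14.

14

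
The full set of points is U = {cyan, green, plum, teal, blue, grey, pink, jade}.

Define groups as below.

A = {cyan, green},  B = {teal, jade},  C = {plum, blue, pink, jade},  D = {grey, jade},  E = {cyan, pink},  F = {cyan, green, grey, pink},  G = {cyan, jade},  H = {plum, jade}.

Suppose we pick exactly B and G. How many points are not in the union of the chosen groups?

5

Union of B, G = {cyan, teal, jade}.
Not covered: green, plum, blue, grey, pink — 5 points.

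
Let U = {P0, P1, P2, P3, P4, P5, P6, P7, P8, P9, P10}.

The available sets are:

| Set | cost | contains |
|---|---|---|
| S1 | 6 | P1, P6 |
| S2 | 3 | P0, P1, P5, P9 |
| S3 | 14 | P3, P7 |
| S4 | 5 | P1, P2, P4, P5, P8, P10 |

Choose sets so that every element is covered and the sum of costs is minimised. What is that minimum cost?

S1, S2, S3, S4 together cover every element (S1 ∪ S2 ∪ S3 ∪ S4 = {P0, P1, P2, P3, P4, P5, P6, P7, P8, P9, P10}); total cost 6 + 3 + 14 + 5 = 28.
No covering selection has total cost below 28.

28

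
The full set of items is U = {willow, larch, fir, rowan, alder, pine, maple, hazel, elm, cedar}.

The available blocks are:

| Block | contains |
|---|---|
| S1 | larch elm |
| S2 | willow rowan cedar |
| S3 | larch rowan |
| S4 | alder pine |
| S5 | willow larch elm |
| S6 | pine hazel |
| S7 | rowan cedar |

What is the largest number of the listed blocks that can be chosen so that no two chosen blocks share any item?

3

S5, S6, S7 are pairwise disjoint (S5={willow,larch,elm}; S6={pine,hazel}; S7={rowan,cedar}).
Every remaining block overlaps one of these, and no 4 of the listed blocks are pairwise disjoint, so 3 is the maximum.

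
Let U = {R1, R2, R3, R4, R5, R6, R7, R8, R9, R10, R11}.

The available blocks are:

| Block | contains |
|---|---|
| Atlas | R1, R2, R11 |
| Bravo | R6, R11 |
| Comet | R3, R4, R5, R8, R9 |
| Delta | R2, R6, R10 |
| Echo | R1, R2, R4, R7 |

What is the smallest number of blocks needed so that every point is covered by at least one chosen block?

4

Atlas, Comet, Delta, and Echo cover everything between them: the union {R1, R2, R3, R4, R5, R6, R7, R8, R9, R10, R11} is all of U.
No 3 of the 5 blocks cover everything (all 10 combinations miss at least one point), so 4 is optimal.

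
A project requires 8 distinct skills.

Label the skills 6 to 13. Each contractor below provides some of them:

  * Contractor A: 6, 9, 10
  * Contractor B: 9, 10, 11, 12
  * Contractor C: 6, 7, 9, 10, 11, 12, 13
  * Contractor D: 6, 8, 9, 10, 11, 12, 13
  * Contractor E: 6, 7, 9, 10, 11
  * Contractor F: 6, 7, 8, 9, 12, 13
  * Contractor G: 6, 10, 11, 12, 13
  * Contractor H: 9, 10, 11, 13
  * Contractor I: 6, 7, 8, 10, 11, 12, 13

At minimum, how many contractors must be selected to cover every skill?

2

F and I together: F ∪ I = {6, 7, 8, 9, 10, 11, 12, 13} — every skill is covered.
No single contractor has all 8 skills (the largest, C, has 7), so 2 is optimal.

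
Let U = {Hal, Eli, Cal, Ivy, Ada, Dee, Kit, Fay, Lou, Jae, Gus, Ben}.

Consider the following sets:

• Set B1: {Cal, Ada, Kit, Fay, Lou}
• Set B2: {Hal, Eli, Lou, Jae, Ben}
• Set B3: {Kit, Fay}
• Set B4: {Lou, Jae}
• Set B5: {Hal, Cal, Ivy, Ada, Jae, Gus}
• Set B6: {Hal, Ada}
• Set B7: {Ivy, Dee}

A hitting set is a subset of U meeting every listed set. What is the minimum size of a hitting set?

H = {Ada, Dee, Fay, Jae} meets every set (each contains at least one member of H), and |H| = 4.
The sets B3, B4, B6, B7 are pairwise disjoint, so any hitting set needs a separate point for each — at least 4. Hence 4 is optimal.

4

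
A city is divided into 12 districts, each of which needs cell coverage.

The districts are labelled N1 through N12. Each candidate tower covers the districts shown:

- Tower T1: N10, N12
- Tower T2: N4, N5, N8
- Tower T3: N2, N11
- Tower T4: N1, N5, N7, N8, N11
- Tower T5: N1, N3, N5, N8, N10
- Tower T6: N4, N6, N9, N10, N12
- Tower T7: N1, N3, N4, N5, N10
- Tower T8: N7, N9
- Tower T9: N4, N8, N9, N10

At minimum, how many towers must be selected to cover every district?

T3 and T4 and T5 and T6 together: T3 ∪ T4 ∪ T5 ∪ T6 = {N1, N2, N3, N4, N5, N6, N7, N8, N9, N10, N11, N12} — every district is covered.
No 3 of the 9 towers cover everything (all 84 combinations miss at least one district), so 4 is optimal.

4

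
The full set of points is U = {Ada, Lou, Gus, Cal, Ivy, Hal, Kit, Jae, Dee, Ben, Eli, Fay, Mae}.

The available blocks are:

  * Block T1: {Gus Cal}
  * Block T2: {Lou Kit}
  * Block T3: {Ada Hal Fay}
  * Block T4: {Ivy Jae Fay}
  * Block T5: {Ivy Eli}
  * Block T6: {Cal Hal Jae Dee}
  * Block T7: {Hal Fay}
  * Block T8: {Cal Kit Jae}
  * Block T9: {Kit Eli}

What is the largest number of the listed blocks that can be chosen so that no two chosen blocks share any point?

4

T1, T2, T5, T7 are pairwise disjoint (T1={Gus,Cal}; T2={Lou,Kit}; T5={Ivy,Eli}; T7={Hal,Fay}).
Every remaining block overlaps one of these, and no 5 of the listed blocks are pairwise disjoint, so 4 is the maximum.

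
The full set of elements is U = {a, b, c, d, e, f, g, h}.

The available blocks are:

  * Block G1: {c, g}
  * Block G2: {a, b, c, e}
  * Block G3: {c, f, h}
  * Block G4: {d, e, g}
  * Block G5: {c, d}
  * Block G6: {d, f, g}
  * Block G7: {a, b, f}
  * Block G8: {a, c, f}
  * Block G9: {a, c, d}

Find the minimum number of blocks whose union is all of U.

G2, G3, and G4 cover everything between them: the union {a, b, c, d, e, f, g, h} is all of U.
Only G3 contains h, so G3 is forced; the remaining 5 elements need at least 2 more blocks (each remaining block adds at most 3) — so at least 3 blocks are needed, and 3 is optimal.

3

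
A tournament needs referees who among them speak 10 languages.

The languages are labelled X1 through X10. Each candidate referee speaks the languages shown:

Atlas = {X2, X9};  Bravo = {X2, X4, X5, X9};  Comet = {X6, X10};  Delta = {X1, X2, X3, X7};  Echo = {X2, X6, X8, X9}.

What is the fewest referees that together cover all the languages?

Take {Bravo, Comet, Delta, Echo}. Their union is {X1, X2, X3, X4, X5, X6, X7, X8, X9, X10}, which is all 10 languages.
No 3 of the 5 referees cover everything (all 10 combinations miss at least one language), so 4 is optimal.

4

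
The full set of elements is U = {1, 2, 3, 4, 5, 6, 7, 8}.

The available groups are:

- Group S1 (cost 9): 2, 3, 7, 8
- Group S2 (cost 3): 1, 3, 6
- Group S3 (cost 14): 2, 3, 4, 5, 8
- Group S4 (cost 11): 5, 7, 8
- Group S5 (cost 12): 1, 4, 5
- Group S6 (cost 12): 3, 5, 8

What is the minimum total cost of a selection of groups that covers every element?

24

S1, S2, S5 together cover every element (S1 ∪ S2 ∪ S5 = {1, 2, 3, 4, 5, 6, 7, 8}); total cost 9 + 3 + 12 = 24.
No covering selection has total cost below 24.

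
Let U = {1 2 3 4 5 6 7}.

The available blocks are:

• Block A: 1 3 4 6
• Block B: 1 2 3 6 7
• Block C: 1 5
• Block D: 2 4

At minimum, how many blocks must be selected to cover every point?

Take {B, C, D}. Their union is {1, 2, 3, 4, 5, 6, 7}, which is all 7 points.
Only C contains 5, so C is forced; the remaining 5 points need at least 2 more blocks (each remaining block adds at most 4) — so at least 3 blocks are needed, and 3 is optimal.

3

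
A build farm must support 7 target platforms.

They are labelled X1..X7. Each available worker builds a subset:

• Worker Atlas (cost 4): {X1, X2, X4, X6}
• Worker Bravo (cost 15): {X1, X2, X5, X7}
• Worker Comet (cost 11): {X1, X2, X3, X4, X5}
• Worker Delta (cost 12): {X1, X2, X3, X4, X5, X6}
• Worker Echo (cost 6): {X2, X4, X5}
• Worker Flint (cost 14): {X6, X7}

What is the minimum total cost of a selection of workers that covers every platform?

25

Comet, Flint together cover every platform (Comet ∪ Flint = {X1, X2, X3, X4, X5, X6, X7}); total cost 11 + 14 = 25.
The greedy pick Atlas, Comet, Flint costs 29; no covering selection beats 25.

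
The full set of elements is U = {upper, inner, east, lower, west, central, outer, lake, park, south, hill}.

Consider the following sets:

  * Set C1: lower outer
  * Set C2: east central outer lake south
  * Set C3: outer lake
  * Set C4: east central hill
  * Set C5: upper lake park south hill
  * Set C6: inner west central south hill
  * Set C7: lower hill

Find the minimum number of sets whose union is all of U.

4

C2, C5, C6, and C7 cover everything between them: the union {upper, inner, east, lower, west, central, outer, lake, park, south, hill} is all of U.
No 3 of the 7 sets cover everything (all 35 combinations miss at least one element), so 4 is optimal.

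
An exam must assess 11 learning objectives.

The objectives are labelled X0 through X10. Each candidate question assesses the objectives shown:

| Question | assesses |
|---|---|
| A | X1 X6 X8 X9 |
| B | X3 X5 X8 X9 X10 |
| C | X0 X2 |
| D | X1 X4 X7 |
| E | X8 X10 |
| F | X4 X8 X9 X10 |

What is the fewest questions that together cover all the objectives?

A and B and C and D together: A ∪ B ∪ C ∪ D = {X0, X1, X2, X3, X4, X5, X6, X7, X8, X9, X10} — every objective is covered.
Only A contains X6, so A is forced; the remaining 7 objectives need at least 3 more questions (each remaining question adds at most 3) — so at least 4 questions are needed, and 4 is optimal.

4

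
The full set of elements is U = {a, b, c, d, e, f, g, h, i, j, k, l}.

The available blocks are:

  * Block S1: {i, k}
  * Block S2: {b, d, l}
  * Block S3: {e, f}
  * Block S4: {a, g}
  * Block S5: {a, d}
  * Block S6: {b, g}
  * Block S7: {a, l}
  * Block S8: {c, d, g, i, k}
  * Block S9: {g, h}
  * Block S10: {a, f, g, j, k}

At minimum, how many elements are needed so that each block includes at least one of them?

5

T = {a, b, e, h, k} meets every block (each contains at least one member of T), and |T| = 5.
No choice of 4 elements meets every block, so 5 is the minimum.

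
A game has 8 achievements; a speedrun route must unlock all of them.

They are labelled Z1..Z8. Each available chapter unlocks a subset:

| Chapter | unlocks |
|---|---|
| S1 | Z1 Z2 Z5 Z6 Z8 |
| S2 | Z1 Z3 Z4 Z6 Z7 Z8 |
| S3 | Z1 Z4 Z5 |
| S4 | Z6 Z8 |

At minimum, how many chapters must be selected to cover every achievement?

2

Take {S1, S2}. Their union is {Z1, Z2, Z3, Z4, Z5, Z6, Z7, Z8}, which is all 8 achievements.
No single chapter has all 8 achievements (the largest, S2, has 6), so 2 is optimal.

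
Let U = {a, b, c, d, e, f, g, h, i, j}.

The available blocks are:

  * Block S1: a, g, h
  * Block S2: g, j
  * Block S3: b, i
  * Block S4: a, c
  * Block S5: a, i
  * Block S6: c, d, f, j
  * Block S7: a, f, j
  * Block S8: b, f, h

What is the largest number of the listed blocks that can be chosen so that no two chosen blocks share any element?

S2, S5, S8 are pairwise disjoint (S2={g,j}; S5={a,i}; S8={b,f,h}).
Every remaining block overlaps one of these, and no 4 of the listed blocks are pairwise disjoint, so 3 is the maximum.

3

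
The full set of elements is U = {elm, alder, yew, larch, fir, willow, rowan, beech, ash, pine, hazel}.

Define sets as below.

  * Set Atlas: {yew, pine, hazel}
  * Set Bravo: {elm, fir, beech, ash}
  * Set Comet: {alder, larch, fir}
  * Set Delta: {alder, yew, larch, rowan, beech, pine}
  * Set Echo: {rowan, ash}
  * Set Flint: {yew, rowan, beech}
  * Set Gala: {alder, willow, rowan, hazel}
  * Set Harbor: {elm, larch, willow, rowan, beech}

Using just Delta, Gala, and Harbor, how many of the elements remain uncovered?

Union of Delta, Gala, Harbor = {elm, alder, yew, larch, willow, rowan, beech, pine, hazel}.
Not covered: fir, ash — 2 elements.

2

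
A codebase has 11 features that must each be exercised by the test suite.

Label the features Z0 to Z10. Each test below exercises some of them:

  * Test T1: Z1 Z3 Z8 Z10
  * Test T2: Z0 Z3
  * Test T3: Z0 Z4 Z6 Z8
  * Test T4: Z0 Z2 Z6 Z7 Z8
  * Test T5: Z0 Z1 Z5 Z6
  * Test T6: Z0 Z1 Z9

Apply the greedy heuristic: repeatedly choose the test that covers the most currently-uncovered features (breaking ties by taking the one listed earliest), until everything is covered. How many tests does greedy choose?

5

Greedy: pick T4 (covers 5 new) → pick T1 (covers 3 new) → pick T3 (covers 1 new) → pick T5 (covers 1 new) → pick T6 (covers 1 new). Total picks: 5.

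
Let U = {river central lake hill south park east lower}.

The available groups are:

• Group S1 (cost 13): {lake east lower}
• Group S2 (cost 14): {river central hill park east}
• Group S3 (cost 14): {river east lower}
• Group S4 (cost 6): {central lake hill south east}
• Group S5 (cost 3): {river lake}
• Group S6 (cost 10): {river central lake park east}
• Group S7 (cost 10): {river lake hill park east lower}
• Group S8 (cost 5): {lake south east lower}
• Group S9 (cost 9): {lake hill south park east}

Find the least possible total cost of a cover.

16

S4, S7 together cover every item (S4 ∪ S7 = {river, central, lake, hill, south, park, east, lower}); total cost 6 + 10 = 16.
The greedy pick S4, S5, S7 costs 19; no covering selection beats 16.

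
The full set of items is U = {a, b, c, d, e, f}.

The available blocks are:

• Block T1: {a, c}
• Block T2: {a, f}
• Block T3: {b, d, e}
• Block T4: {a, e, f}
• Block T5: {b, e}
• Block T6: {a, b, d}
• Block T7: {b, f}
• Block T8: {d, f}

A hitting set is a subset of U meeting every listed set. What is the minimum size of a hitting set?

The 3 items {a, b, d} hit every block.
The blocks T1, T5, T8 are pairwise disjoint, so any hitting set needs a separate item for each — at least 3. Hence 3 is optimal.

3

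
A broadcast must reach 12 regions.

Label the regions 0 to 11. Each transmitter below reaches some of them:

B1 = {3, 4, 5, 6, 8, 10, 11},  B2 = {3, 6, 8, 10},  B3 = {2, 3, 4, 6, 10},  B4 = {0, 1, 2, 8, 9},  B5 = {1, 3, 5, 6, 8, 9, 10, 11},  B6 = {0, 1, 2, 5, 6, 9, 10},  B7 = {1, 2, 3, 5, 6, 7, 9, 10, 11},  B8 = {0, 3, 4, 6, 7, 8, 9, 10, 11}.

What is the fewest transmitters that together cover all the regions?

2

Take {B6, B8}. Their union is {0, 1, 2, 3, 4, 5, 6, 7, 8, 9, 10, 11}, which is all 12 regions.
No single transmitter has all 12 regions (the largest, B7, has 9), so 2 is optimal.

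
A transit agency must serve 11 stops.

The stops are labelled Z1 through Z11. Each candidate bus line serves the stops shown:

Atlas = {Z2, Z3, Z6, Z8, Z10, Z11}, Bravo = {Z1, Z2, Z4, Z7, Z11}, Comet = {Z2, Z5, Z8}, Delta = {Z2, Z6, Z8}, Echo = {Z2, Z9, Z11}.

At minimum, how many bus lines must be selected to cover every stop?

4

Atlas and Bravo and Comet and Echo together: Atlas ∪ Bravo ∪ Comet ∪ Echo = {Z1, Z2, Z3, Z4, Z5, Z6, Z7, Z8, Z9, Z10, Z11} — every stop is covered.
No 3 of the 5 bus lines cover everything (all 10 combinations miss at least one stop), so 4 is optimal.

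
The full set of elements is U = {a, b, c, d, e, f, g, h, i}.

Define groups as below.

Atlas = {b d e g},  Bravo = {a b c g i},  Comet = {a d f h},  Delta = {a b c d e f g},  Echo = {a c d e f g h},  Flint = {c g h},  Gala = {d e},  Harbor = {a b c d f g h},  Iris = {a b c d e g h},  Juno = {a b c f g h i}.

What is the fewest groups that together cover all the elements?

2

Atlas and Juno cover everything between them: the union {a, b, c, d, e, f, g, h, i} is all of U.
No single group has all 9 elements (the largest, Delta, has 7), so 2 is optimal.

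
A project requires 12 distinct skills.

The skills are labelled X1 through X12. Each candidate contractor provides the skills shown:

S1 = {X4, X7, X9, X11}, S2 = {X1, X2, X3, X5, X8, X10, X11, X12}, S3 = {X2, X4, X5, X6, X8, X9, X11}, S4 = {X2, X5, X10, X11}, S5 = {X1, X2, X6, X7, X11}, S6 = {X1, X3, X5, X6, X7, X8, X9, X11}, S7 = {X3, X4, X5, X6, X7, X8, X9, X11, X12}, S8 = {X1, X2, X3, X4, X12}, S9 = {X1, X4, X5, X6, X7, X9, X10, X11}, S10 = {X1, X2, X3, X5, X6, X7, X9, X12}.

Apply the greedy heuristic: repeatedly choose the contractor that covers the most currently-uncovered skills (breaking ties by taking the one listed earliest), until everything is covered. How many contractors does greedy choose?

Greedy: pick S7 (covers 9 new) → pick S2 (covers 3 new). Total picks: 2.

2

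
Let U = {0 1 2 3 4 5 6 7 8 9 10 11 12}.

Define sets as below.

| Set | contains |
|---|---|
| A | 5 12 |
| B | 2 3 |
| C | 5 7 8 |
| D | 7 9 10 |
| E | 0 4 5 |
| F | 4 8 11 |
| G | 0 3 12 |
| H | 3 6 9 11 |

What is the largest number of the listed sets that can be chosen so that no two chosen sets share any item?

4

A, B, D, F are pairwise disjoint (A={5,12}; B={2,3}; D={7,9,10}; F={4,8,11}).
Every remaining set overlaps one of these, and no 5 of the listed sets are pairwise disjoint, so 4 is the maximum.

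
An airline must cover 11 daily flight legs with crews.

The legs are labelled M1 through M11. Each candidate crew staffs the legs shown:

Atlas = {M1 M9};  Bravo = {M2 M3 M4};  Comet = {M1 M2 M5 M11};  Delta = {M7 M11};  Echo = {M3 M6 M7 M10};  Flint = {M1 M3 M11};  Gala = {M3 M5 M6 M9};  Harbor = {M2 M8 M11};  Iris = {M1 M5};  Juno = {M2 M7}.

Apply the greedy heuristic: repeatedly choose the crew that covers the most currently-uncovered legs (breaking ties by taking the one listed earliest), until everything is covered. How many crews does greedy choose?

5

Greedy: pick Comet (covers 4 new) → pick Echo (covers 4 new) → pick Atlas (covers 1 new) → pick Bravo (covers 1 new) → pick Harbor (covers 1 new). Total picks: 5.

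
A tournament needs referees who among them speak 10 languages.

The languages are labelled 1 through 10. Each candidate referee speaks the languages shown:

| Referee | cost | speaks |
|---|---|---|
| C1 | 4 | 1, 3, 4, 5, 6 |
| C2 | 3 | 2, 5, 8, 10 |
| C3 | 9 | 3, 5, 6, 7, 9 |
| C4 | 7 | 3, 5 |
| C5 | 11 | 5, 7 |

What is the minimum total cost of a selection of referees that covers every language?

16

C1, C2, C3 together cover every language (C1 ∪ C2 ∪ C3 = {1, 2, 3, 4, 5, 6, 7, 8, 9, 10}); total cost 4 + 3 + 9 = 16.
No covering selection has total cost below 16.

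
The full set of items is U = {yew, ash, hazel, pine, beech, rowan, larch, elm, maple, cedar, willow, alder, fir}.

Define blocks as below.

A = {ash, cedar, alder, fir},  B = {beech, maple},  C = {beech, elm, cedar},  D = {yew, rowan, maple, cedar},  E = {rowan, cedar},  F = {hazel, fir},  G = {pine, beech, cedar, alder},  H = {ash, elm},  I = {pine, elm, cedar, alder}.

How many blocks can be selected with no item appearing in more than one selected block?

4

B, E, F, H are pairwise disjoint (B={beech,maple}; E={rowan,cedar}; F={hazel,fir}; H={ash,elm}).
Every remaining block overlaps one of these, and no 5 of the listed blocks are pairwise disjoint, so 4 is the maximum.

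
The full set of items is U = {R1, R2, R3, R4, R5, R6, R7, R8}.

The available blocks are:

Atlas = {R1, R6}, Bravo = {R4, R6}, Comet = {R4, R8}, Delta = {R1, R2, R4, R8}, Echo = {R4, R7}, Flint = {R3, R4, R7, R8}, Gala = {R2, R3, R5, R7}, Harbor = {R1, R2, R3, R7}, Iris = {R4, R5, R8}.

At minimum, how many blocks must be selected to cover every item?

3

Atlas, Gala, and Iris cover everything between them: the union {R1, R2, R3, R4, R5, R6, R7, R8} is all of U.
No 2 of the 9 blocks cover everything (all 36 combinations miss at least one item), so 3 is optimal.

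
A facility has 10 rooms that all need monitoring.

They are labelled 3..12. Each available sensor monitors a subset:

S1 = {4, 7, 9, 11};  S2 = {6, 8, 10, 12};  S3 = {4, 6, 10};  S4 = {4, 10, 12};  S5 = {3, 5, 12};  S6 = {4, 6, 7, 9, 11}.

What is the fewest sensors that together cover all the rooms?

3

S2 and S5 and S6 together: S2 ∪ S5 ∪ S6 = {3, 4, 5, 6, 7, 8, 9, 10, 11, 12} — every room is covered.
Only S5 contains 3, so S5 is forced; the remaining 7 rooms need at least 2 more sensors (each remaining sensor adds at most 5) — so at least 3 sensors are needed, and 3 is optimal.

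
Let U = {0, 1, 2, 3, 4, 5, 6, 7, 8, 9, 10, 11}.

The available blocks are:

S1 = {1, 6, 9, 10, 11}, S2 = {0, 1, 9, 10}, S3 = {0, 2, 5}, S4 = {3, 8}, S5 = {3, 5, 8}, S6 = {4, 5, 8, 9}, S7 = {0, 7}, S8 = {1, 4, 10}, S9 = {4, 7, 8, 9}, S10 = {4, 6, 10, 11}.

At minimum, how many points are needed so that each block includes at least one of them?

3

The 3 points {0, 8, 10} hit every block.
The blocks S1, S3, S4 are pairwise disjoint, so any hitting set needs a separate point for each — at least 3. Hence 3 is optimal.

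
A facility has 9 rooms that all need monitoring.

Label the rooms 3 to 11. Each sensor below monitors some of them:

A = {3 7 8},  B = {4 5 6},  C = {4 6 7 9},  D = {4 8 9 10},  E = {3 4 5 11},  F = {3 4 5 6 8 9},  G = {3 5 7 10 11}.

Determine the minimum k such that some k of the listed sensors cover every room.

F and G together: F ∪ G = {3, 4, 5, 6, 7, 8, 9, 10, 11} — every room is covered.
No single sensor has all 9 rooms (the largest, F, has 6), so 2 is optimal.

2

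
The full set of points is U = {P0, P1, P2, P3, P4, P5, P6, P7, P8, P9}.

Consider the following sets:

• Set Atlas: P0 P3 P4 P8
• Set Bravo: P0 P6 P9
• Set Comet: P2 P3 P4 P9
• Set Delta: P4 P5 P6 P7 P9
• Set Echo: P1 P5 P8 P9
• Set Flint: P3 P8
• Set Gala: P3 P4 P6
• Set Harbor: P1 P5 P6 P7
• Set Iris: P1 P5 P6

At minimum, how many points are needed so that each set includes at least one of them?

H = {P3, P5, P9} meets every set (each contains at least one member of H), and |H| = 3.
No choice of 2 points meets every set, so 3 is the minimum.

3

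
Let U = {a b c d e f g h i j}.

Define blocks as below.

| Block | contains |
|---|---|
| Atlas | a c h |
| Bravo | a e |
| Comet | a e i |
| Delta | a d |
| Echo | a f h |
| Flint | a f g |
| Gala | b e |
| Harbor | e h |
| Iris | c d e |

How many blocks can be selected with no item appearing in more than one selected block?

2

Flint, Gala are pairwise disjoint (Flint={a,f,g}; Gala={b,e}).
Every remaining block overlaps one of these, and no 3 of the listed blocks are pairwise disjoint, so 2 is the maximum.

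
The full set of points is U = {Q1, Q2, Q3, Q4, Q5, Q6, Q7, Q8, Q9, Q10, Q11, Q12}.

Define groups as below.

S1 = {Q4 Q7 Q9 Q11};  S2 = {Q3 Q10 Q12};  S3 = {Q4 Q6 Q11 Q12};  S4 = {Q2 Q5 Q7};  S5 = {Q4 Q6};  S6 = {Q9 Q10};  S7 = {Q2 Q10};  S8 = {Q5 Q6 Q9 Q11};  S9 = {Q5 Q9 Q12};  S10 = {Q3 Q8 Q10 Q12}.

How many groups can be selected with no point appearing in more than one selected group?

3

S4, S5, S6 are pairwise disjoint (S4={Q2,Q5,Q7}; S5={Q4,Q6}; S6={Q9,Q10}).
Every remaining group overlaps one of these, and no 4 of the listed groups are pairwise disjoint, so 3 is the maximum.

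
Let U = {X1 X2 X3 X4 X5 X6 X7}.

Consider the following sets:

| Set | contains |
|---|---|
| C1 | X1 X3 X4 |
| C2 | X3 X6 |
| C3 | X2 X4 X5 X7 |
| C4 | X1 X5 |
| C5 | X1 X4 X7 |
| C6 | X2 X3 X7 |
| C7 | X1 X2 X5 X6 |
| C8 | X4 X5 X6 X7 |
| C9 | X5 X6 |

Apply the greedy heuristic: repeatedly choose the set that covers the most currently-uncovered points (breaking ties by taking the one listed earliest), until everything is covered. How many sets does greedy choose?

3

Greedy: pick C3 (covers 4 new) → pick C1 (covers 2 new) → pick C2 (covers 1 new). Total picks: 3.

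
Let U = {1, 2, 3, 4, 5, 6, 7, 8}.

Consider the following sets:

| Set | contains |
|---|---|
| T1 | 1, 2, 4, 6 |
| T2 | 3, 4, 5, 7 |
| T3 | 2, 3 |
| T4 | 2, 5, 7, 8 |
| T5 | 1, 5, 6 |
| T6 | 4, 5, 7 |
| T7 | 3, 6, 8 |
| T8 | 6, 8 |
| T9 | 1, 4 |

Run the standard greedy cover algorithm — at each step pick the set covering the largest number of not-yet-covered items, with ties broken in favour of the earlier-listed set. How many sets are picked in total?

Greedy: pick T1 (covers 4 new) → pick T2 (covers 3 new) → pick T4 (covers 1 new). Total picks: 3.

3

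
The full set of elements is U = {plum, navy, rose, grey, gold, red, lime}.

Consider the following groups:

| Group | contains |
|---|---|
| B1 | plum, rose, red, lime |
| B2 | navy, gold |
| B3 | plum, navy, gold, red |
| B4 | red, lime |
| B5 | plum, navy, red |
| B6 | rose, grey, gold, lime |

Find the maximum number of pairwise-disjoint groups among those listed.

B5, B6 are pairwise disjoint (B5={plum,navy,red}; B6={rose,grey,gold,lime}).
Every remaining group overlaps one of these, and no 3 of the listed groups are pairwise disjoint, so 2 is the maximum.

2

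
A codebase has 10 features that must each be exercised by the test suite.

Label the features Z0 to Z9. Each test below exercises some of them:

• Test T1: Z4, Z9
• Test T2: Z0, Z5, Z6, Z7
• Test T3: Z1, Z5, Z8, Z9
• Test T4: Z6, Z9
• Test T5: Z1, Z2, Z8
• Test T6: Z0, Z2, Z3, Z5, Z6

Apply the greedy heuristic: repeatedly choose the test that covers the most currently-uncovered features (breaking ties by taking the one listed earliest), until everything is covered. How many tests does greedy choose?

Greedy: pick T6 (covers 5 new) → pick T3 (covers 3 new) → pick T1 (covers 1 new) → pick T2 (covers 1 new). Total picks: 4.

4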